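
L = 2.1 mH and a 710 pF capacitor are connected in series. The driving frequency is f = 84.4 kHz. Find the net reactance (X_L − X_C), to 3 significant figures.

ω = 2πf = 530300 rad/s
X_L = ωL = 1110 Ω
X_C = 1/(ωC) = 2660 Ω
X = 1110 − 2660 = -1540 Ω

-1540 Ω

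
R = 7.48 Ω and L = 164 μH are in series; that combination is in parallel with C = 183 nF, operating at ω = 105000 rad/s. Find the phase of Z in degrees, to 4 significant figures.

X_L = ωL = 17.22 Ω
X_C = 1/(ωC) = 52.04 Ω
Branch 1 (R+jX_L): Z₁ = 7.480 + j17.22 Ω, |Z₁| = 18.77 Ω
Branch 2 (−jX_C): Z₂ = −j52.04 Ω
Parallel: Z = Z₁Z₂/(Z₁+Z₂), |Z| = 27.43 Ω, ∠Z = 54.40°

54.40°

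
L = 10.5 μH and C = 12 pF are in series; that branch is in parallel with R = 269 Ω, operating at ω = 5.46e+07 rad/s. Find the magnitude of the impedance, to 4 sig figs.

X_L = ωL = 573.3 Ω
X_C = 1/(ωC) = 1526 Ω
Branch 1: Z₁ = R = 269.0 Ω
Branch 2 (series LC): Z₂ = j(X_L − X_C) = −j953.0 Ω
Parallel: Z = Z₁Z₂/(Z₁+Z₂), |Z| = 258.9 Ω, ∠Z = -15.76°

258.9 Ω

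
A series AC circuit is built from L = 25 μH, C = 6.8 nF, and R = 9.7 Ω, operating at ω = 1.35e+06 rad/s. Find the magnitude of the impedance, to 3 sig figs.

75.8 Ω

X_L = ωL = 33.8 Ω
X_C = 1/(ωC) = 109 Ω
Net reactance X = X_L − X_C = -75.2 Ω
Z = 9.70 − j75.2 Ω
|Z| = √(9.70² + 75.2²) = 75.8 Ω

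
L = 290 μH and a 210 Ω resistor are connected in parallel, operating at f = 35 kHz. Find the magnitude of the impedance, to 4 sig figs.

ω = 2πf = 219900 rad/s
X_L = ωL = 63.77 Ω
Parallel: admittances add. Y = 1/R + 1/(jωL)
Y = (0.004762 − j0.01568) S
|Y| = 0.01639 S → |Z| = 1/|Y| = 61.02 Ω, ∠Z = −∠Y = 73.11°

61.02 Ω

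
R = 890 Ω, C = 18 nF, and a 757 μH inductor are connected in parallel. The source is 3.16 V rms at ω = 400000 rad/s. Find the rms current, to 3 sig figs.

12.8 mA

X_L = ωL = 303 Ω
X_C = 1/(ωC) = 139 Ω
Parallel: admittances add. Y = 1/R + 1/(jωL) + jωC
Y = (0.00112 + j0.00390) S
|Y| = 0.00406 S → |Z| = 1/|Y| = 247 Ω, ∠Z = −∠Y = -73.9°
I = V/|Z| = 3.16/247 = 12.8 mA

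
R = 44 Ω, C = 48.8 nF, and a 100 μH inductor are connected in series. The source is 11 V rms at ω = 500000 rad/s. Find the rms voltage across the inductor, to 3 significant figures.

X_L = ωL = 50.0 Ω
X_C = 1/(ωC) = 41.0 Ω
Net reactance X = X_L − X_C = 9.02 Ω
Z = 44.0 + j9.02 Ω
|Z| = √(44.0² + 9.02²) = 44.9 Ω
I = V/|Z| = 245 mA
V_L = I·|Z_L| = 0.245 × 50.0 = 12.2 V

12.2 V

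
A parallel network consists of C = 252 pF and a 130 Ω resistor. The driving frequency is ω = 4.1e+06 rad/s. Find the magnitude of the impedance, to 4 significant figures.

128.8 Ω

X_C = 1/(ωC) = 967.9 Ω
Parallel: admittances add. Y = 1/R + jωC
Y = (0.007692 + j0.001033) S
|Y| = 0.007761 S → |Z| = 1/|Y| = 128.8 Ω, ∠Z = −∠Y = -7.650°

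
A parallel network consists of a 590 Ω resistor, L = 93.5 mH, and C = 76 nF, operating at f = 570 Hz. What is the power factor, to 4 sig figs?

0.5297

ω = 2πf = 3581 rad/s
X_L = ωL = 334.9 Ω
X_C = 1/(ωC) = 3674 Ω
Parallel: admittances add. Y = 1/R + 1/(jωL) + jωC
Y = (0.001695 − j0.002714) S
|Y| = 0.003200 S → |Z| = 1/|Y| = 312.5 Ω, ∠Z = −∠Y = 58.02°
cos φ = cos(58.02°) = 0.5297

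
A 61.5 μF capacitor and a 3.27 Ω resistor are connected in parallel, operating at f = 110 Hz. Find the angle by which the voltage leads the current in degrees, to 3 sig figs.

-7.91°

ω = 2πf = 691.2 rad/s
X_C = 1/(ωC) = 23.5 Ω
Parallel: admittances add. Y = 1/R + jωC
Y = (0.306 + j0.0425) S
|Y| = 0.309 S → |Z| = 1/|Y| = 3.24 Ω, ∠Z = −∠Y = -7.91°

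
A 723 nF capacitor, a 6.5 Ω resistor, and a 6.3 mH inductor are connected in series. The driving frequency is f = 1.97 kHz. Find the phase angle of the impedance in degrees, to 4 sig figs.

-79.10°

ω = 2πf = 12380 rad/s
X_L = ωL = 77.98 Ω
X_C = 1/(ωC) = 111.7 Ω
Net reactance X = X_L − X_C = -33.76 Ω
Z = 6.500 − j33.76 Ω
|Z| = √(6.500² + 33.76²) = 34.38 Ω
∠Z = arctan(-33.76/6.500) = -79.10°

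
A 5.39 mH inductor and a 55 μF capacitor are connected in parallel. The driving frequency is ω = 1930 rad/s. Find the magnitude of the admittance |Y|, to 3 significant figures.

X_L = ωL = 10.4 Ω
X_C = 1/(ωC) = 9.42 Ω
Parallel: admittances add. Y = 1/(jωL) + jωC
Y = (0 + j0.0100) S
|Y| = 0.0100 S → |Z| = 1/|Y| = 99.8 Ω, ∠Z = −∠Y = -90.0°

10.0 mS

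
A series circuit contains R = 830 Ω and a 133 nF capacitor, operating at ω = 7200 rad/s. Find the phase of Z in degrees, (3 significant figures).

X_C = 1/(ωC) = 1040 Ω
Z = 830 − j1040 Ω
|Z| = √(830² + 1040²) = 1330 Ω
∠Z = arctan(-1040/830) = -51.5°

-51.5°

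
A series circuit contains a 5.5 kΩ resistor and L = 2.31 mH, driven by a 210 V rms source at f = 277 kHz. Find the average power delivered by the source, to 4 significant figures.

ω = 2πf = 1.74e+06 rad/s
X_L = ωL = 4020 Ω
Z = 5500 + j4020 Ω
|Z| = √(5500² + 4020²) = 6813 Ω
∠Z = arctan(4020/5500) = 36.17°
I = V/|Z| = 30.82 mA
P = VI cos φ = 210 × 0.03082 × cos(36.17°) = 5.226 W

5.226 W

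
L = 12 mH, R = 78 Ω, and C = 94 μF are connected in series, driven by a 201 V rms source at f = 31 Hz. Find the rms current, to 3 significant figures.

2.14 A

ω = 2πf = 194.8 rad/s
X_L = ωL = 2.34 Ω
X_C = 1/(ωC) = 54.6 Ω
Net reactance X = X_L − X_C = -52.3 Ω
Z = 78.0 − j52.3 Ω
|Z| = √(78.0² + 52.3²) = 93.9 Ω
I = V/|Z| = 201/93.9 = 2.14 A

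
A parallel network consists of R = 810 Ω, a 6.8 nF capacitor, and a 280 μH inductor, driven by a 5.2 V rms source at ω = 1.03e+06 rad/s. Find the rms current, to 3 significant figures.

X_L = ωL = 288 Ω
X_C = 1/(ωC) = 143 Ω
Parallel: admittances add. Y = 1/R + 1/(jωL) + jωC
Y = (0.00123 + j0.00354) S
|Y| = 0.00375 S → |Z| = 1/|Y| = 267 Ω, ∠Z = −∠Y = -70.8°
I = V/|Z| = 5.2/267 = 19.5 mA

19.5 mA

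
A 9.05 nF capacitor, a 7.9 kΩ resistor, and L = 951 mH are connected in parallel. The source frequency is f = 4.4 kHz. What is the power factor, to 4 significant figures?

ω = 2πf = 27650 rad/s
X_L = ωL = 26290 Ω
X_C = 1/(ωC) = 3997 Ω
Parallel: admittances add. Y = 1/R + 1/(jωL) + jωC
Y = (0.0001266 + j0.0002122) S
|Y| = 0.0002471 S → |Z| = 1/|Y| = 4048 Ω, ∠Z = −∠Y = -59.18°
cos φ = cos(-59.18°) = 0.5124

0.5124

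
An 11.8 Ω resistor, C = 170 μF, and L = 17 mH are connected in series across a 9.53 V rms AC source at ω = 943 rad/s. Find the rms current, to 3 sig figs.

621 mA

X_L = ωL = 16.0 Ω
X_C = 1/(ωC) = 6.24 Ω
Net reactance X = X_L − X_C = 9.79 Ω
Z = 11.8 + j9.79 Ω
|Z| = √(11.8² + 9.79²) = 15.3 Ω
I = V/|Z| = 9.53/15.3 = 621 mA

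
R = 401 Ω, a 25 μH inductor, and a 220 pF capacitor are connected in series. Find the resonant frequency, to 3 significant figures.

ω₀ = 1/√(LC) = 1/√(2.5e-05 × 2.2e-10) = 1.348e+07 rad/s
f₀ = ω₀/(2π) = 2.15 MHz

2.15 MHz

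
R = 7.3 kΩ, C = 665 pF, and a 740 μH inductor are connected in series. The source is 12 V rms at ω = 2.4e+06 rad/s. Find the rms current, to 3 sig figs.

1.62 mA

X_L = ωL = 1780 Ω
X_C = 1/(ωC) = 627 Ω
Net reactance X = X_L − X_C = 1150 Ω
Z = 7300 + j1150 Ω
|Z| = √(7300² + 1150²) = 7390 Ω
I = V/|Z| = 12/7390 = 1.62 mA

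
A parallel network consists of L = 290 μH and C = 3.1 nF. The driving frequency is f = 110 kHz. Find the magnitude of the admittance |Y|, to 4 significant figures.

2.847 mS

ω = 2πf = 691200 rad/s
X_L = ωL = 200.4 Ω
X_C = 1/(ωC) = 466.7 Ω
Parallel: admittances add. Y = 1/(jωL) + jωC
Y = (0 − j0.002847) S
|Y| = 0.002847 S → |Z| = 1/|Y| = 351.3 Ω, ∠Z = −∠Y = 90.00°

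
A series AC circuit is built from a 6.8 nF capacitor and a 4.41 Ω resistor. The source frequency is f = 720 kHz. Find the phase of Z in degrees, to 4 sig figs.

-82.27°

ω = 2πf = 4.524e+06 rad/s
X_C = 1/(ωC) = 32.51 Ω
Z = 4.410 − j32.51 Ω
|Z| = √(4.410² + 32.51²) = 32.80 Ω
∠Z = arctan(-32.51/4.410) = -82.27°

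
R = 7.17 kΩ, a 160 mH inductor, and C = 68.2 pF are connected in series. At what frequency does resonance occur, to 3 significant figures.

48.2 kHz

ω₀ = 1/√(LC) = 1/√(0.16 × 6.82e-11) = 302700 rad/s
f₀ = ω₀/(2π) = 48.2 kHz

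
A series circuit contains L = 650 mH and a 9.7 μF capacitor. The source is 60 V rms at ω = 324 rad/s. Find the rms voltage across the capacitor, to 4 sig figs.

177.4 V

X_L = ωL = 210.6 Ω
X_C = 1/(ωC) = 318.2 Ω
Net reactance X = X_L − X_C = -107.6 Ω
Z = − j107.6 Ω
|Z| = √(0² + 107.6²) = 107.6 Ω
I = V/|Z| = 557.7 mA
V_C = I·|Z_C| = 0.5577 × 318.2 = 177.4 V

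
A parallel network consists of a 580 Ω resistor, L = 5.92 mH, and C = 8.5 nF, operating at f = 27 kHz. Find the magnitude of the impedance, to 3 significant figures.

561 Ω

ω = 2πf = 169600 rad/s
X_L = ωL = 1000 Ω
X_C = 1/(ωC) = 693 Ω
Parallel: admittances add. Y = 1/R + 1/(jωL) + jωC
Y = (0.00172 + j0.000446) S
|Y| = 0.00178 S → |Z| = 1/|Y| = 561 Ω, ∠Z = −∠Y = -14.5°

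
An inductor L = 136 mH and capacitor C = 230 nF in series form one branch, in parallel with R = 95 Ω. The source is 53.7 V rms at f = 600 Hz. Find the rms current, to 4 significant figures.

ω = 2πf = 3770 rad/s
X_L = ωL = 512.7 Ω
X_C = 1/(ωC) = 1153 Ω
Branch 1: Z₁ = R = 95.00 Ω
Branch 2 (series LC): Z₂ = j(X_L − X_C) = −j640.6 Ω
Parallel: Z = Z₁Z₂/(Z₁+Z₂), |Z| = 93.97 Ω, ∠Z = -8.436°
I = V/|Z| = 53.7/93.97 = 571.4 mA

571.4 mA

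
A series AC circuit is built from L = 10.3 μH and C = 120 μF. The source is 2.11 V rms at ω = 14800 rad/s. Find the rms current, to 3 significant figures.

X_L = ωL = 0.152 Ω
X_C = 1/(ωC) = 0.563 Ω
Net reactance X = X_L − X_C = -0.411 Ω
Z = − j0.411 Ω
|Z| = √(0² + 0.411²) = 0.411 Ω
I = V/|Z| = 2.11/0.411 = 5.14 A

5.14 A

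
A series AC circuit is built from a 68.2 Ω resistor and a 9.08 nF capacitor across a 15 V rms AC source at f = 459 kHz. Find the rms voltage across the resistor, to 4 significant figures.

13.09 V

ω = 2πf = 2.884e+06 rad/s
X_C = 1/(ωC) = 38.19 Ω
Z = 68.20 − j38.19 Ω
|Z| = √(68.20² + 38.19²) = 78.16 Ω
I = V/|Z| = 191.9 mA
V_R = I·|Z_R| = 0.1919 × 68.20 = 13.09 V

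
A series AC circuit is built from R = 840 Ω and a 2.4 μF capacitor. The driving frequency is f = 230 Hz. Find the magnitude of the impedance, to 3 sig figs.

888 Ω

ω = 2πf = 1445 rad/s
X_C = 1/(ωC) = 288 Ω
Z = 840 − j288 Ω
|Z| = √(840² + 288²) = 888 Ω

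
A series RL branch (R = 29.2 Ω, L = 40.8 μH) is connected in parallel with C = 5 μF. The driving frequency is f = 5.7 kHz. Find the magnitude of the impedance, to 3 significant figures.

5.54 Ω

ω = 2πf = 35810 rad/s
X_L = ωL = 1.46 Ω
X_C = 1/(ωC) = 5.58 Ω
Branch 1 (R+jX_L): Z₁ = 29.2 + j1.46 Ω, |Z₁| = 29.2 Ω
Branch 2 (−jX_C): Z₂ = −j5.58 Ω
Parallel: Z = Z₁Z₂/(Z₁+Z₂), |Z| = 5.54 Ω, ∠Z = -79.1°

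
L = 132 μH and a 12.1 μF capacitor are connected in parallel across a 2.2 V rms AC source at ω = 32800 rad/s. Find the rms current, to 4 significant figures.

X_L = ωL = 4.330 Ω
X_C = 1/(ωC) = 2.520 Ω
Parallel: admittances add. Y = 1/(jωL) + jωC
Y = (0 + j0.1659) S
|Y| = 0.1659 S → |Z| = 1/|Y| = 6.027 Ω, ∠Z = −∠Y = -90.00°
I = V/|Z| = 2.2/6.027 = 365.0 mA

365.0 mA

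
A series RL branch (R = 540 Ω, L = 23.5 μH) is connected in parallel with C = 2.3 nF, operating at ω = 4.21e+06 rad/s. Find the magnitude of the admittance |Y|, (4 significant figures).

X_L = ωL = 98.93 Ω
X_C = 1/(ωC) = 103.3 Ω
Branch 1 (R+jX_L): Z₁ = 540.0 + j98.93 Ω, |Z₁| = 549.0 Ω
Branch 2 (−jX_C): Z₂ = −j103.3 Ω
Parallel: Z = Z₁Z₂/(Z₁+Z₂), |Z| = 105.0 Ω, ∠Z = -79.16°
|Y| = 1/|Z| = 9.525 mS

9.525 mS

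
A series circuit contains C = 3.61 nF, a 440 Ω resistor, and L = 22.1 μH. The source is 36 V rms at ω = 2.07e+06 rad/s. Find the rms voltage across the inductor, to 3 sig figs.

X_L = ωL = 45.7 Ω
X_C = 1/(ωC) = 134 Ω
Net reactance X = X_L − X_C = -88.1 Ω
Z = 440 − j88.1 Ω
|Z| = √(440² + 88.1²) = 449 Ω
I = V/|Z| = 80.2 mA
V_L = I·|Z_L| = 0.0802 × 45.7 = 3.67 V

3.67 V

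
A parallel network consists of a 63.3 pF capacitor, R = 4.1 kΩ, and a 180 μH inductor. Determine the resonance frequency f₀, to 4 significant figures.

1.491 MHz

ω₀ = 1/√(LC) = 1/√(0.00018 × 6.33e-11) = 9.368e+06 rad/s
f₀ = ω₀/(2π) = 1.491 MHz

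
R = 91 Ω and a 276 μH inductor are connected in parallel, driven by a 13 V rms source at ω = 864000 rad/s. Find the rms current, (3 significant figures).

153 mA

X_L = ωL = 238 Ω
Parallel: admittances add. Y = 1/R + 1/(jωL)
Y = (0.0110 − j0.00419) S
|Y| = 0.0118 S → |Z| = 1/|Y| = 85.0 Ω, ∠Z = −∠Y = 20.9°
I = V/|Z| = 13/85.0 = 153 mA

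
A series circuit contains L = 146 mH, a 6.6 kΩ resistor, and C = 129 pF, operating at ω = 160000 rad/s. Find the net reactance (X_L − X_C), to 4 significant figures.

X_L = ωL = 23360 Ω
X_C = 1/(ωC) = 48450 Ω
X = 23360 − 48450 = -25090 Ω

-25090 Ω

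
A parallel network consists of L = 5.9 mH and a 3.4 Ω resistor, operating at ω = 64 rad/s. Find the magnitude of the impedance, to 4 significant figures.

X_L = ωL = 0.3776 Ω
Parallel: admittances add. Y = 1/R + 1/(jωL)
Y = (0.2941 − j2.648) S
|Y| = 2.665 S → |Z| = 1/|Y| = 0.3753 Ω, ∠Z = −∠Y = 83.66°

0.3753 Ω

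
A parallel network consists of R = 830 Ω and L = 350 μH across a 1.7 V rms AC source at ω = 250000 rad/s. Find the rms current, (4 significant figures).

19.54 mA

X_L = ωL = 87.50 Ω
Parallel: admittances add. Y = 1/R + 1/(jωL)
Y = (0.001205 − j0.01143) S
|Y| = 0.01149 S → |Z| = 1/|Y| = 87.02 Ω, ∠Z = −∠Y = 83.98°
I = V/|Z| = 1.7/87.02 = 19.54 mA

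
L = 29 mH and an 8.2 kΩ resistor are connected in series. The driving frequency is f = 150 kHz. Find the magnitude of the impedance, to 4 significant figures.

28540 Ω

ω = 2πf = 942500 rad/s
X_L = ωL = 27330 Ω
Z = 8200 + j27330 Ω
|Z| = √(8200² + 27330²) = 28540 Ω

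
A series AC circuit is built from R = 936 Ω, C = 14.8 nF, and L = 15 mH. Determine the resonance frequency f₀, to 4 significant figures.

ω₀ = 1/√(LC) = 1/√(0.015 × 1.48e-08) = 67120 rad/s
f₀ = ω₀/(2π) = 10.68 kHz

10.68 kHz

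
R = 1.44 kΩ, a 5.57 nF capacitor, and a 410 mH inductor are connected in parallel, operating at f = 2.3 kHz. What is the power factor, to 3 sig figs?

ω = 2πf = 14450 rad/s
X_L = ωL = 5930 Ω
X_C = 1/(ωC) = 12400 Ω
Parallel: admittances add. Y = 1/R + 1/(jωL) + jωC
Y = (0.000694 − j8.83e-05) S
|Y| = 0.000700 S → |Z| = 1/|Y| = 1430 Ω, ∠Z = −∠Y = 7.24°
cos φ = cos(7.24°) = 0.992

0.992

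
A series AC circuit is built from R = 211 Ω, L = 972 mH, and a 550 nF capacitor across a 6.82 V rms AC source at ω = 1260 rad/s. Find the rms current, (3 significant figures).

22.5 mA

X_L = ωL = 1220 Ω
X_C = 1/(ωC) = 1440 Ω
Net reactance X = X_L − X_C = -218 Ω
Z = 211 − j218 Ω
|Z| = √(211² + 218²) = 304 Ω
I = V/|Z| = 6.82/304 = 22.5 mA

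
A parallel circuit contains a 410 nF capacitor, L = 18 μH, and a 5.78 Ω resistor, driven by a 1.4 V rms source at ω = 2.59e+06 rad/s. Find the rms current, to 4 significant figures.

X_L = ωL = 46.62 Ω
X_C = 1/(ωC) = 0.9417 Ω
Parallel: admittances add. Y = 1/R + 1/(jωL) + jωC
Y = (0.1730 + j1.040) S
|Y| = 1.055 S → |Z| = 1/|Y| = 0.9481 Ω, ∠Z = −∠Y = -80.56°
I = V/|Z| = 1.4/0.9481 = 1.477 A

1.477 A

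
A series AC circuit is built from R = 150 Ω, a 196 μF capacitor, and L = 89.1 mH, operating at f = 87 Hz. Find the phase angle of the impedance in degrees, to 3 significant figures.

14.7°

ω = 2πf = 546.6 rad/s
X_L = ωL = 48.7 Ω
X_C = 1/(ωC) = 9.33 Ω
Net reactance X = X_L − X_C = 39.4 Ω
Z = 150 + j39.4 Ω
|Z| = √(150² + 39.4²) = 155 Ω
∠Z = arctan(39.4/150) = 14.7°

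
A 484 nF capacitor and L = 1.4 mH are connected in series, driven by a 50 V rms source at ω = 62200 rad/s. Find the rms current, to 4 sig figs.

928.3 mA

X_L = ωL = 87.08 Ω
X_C = 1/(ωC) = 33.22 Ω
Net reactance X = X_L − X_C = 53.86 Ω
Z = j53.86 Ω
|Z| = √(0² + 53.86²) = 53.86 Ω
I = V/|Z| = 50/53.86 = 928.3 mA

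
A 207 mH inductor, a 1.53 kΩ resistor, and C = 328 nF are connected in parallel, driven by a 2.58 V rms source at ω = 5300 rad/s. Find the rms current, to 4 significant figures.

X_L = ωL = 1097 Ω
X_C = 1/(ωC) = 575.2 Ω
Parallel: admittances add. Y = 1/R + 1/(jωL) + jωC
Y = (0.0006536 + j0.0008269) S
|Y| = 0.001054 S → |Z| = 1/|Y| = 948.7 Ω, ∠Z = −∠Y = -51.68°
I = V/|Z| = 2.58/948.7 = 2.719 mA

2.719 mA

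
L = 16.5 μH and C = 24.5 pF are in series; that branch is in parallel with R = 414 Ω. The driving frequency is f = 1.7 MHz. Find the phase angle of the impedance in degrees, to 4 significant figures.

-6.480°

ω = 2πf = 1.068e+07 rad/s
X_L = ωL = 176.2 Ω
X_C = 1/(ωC) = 3821 Ω
Branch 1: Z₁ = R = 414.0 Ω
Branch 2 (series LC): Z₂ = j(X_L − X_C) = −j3645 Ω
Parallel: Z = Z₁Z₂/(Z₁+Z₂), |Z| = 411.4 Ω, ∠Z = -6.480°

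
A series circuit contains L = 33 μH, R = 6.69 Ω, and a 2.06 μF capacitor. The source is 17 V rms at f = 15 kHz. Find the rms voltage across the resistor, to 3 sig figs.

ω = 2πf = 94250 rad/s
X_L = ωL = 3.11 Ω
X_C = 1/(ωC) = 5.15 Ω
Net reactance X = X_L − X_C = -2.04 Ω
Z = 6.69 − j2.04 Ω
|Z| = √(6.69² + 2.04²) = 6.99 Ω
I = V/|Z| = 2.43 A
V_R = I·|Z_R| = 2.43 × 6.69 = 16.3 V

16.3 V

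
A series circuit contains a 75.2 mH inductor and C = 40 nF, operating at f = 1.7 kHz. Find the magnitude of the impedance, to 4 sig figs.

ω = 2πf = 10680 rad/s
X_L = ωL = 803.2 Ω
X_C = 1/(ωC) = 2341 Ω
Net reactance X = X_L − X_C = -1537 Ω
Z = − j1537 Ω
|Z| = √(0² + 1537²) = 1537 Ω

1537 Ω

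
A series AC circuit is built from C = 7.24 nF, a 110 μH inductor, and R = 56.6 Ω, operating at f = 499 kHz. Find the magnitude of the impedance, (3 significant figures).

ω = 2πf = 3.135e+06 rad/s
X_L = ωL = 345 Ω
X_C = 1/(ωC) = 44.1 Ω
Net reactance X = X_L − X_C = 301 Ω
Z = 56.6 + j301 Ω
|Z| = √(56.6² + 301²) = 306 Ω

306 Ω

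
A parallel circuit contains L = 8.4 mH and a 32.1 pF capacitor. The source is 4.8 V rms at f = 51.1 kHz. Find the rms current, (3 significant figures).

1.73 mA

ω = 2πf = 321100 rad/s
X_L = ωL = 2700 Ω
X_C = 1/(ωC) = 97000 Ω
Parallel: admittances add. Y = 1/(jωL) + jωC
Y = (0 − j0.000360) S
|Y| = 0.000360 S → |Z| = 1/|Y| = 2770 Ω, ∠Z = −∠Y = 90.0°
I = V/|Z| = 4.8/2770 = 1.73 mA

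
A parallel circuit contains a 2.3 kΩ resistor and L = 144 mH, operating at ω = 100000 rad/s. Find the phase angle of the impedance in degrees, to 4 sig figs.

9.075°

X_L = ωL = 14400 Ω
Parallel: admittances add. Y = 1/R + 1/(jωL)
Y = (0.0004348 − j6.944e-05) S
|Y| = 0.0004403 S → |Z| = 1/|Y| = 2271 Ω, ∠Z = −∠Y = 9.075°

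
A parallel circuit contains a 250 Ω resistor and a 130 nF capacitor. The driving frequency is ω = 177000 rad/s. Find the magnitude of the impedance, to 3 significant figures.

42.8 Ω

X_C = 1/(ωC) = 43.5 Ω
Parallel: admittances add. Y = 1/R + jωC
Y = (0.00400 + j0.0230) S
|Y| = 0.0234 S → |Z| = 1/|Y| = 42.8 Ω, ∠Z = −∠Y = -80.1°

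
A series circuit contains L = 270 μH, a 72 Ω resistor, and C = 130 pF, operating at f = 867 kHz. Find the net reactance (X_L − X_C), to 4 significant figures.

58.76 Ω

ω = 2πf = 5.448e+06 rad/s
X_L = ωL = 1471 Ω
X_C = 1/(ωC) = 1412 Ω
X = 1471 − 1412 = 58.76 Ω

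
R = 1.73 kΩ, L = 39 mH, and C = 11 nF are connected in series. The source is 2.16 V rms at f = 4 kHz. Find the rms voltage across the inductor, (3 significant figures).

ω = 2πf = 25130 rad/s
X_L = ωL = 980 Ω
X_C = 1/(ωC) = 3620 Ω
Net reactance X = X_L − X_C = -2640 Ω
Z = 1730 − j2640 Ω
|Z| = √(1730² + 2640²) = 3150 Ω
I = V/|Z| = 685 μA
V_L = I·|Z_L| = 0.000685 × 980 = 0.671 V

0.671 V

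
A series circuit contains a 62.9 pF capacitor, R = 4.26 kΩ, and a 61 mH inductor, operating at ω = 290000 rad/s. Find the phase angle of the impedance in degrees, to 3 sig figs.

-83.5°

X_L = ωL = 17700 Ω
X_C = 1/(ωC) = 54800 Ω
Net reactance X = X_L − X_C = -37100 Ω
Z = 4260 − j37100 Ω
|Z| = √(4260² + 37100²) = 37400 Ω
∠Z = arctan(-37100/4260) = -83.5°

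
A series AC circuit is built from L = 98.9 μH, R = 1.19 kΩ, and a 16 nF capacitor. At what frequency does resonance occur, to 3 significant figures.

ω₀ = 1/√(LC) = 1/√(9.89e-05 × 1.6e-08) = 795000 rad/s
f₀ = ω₀/(2π) = 127 kHz

127 kHz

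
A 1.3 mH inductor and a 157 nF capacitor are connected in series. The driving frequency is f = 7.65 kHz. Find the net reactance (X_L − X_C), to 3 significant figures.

-70.0 Ω

ω = 2πf = 48070 rad/s
X_L = ωL = 62.5 Ω
X_C = 1/(ωC) = 133 Ω
X = 62.5 − 133 = -70.0 Ω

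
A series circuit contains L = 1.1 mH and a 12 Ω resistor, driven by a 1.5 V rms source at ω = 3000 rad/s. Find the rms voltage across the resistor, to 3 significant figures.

1.45 V

X_L = ωL = 3.30 Ω
Z = 12.0 + j3.30 Ω
|Z| = √(12.0² + 3.30²) = 12.4 Ω
I = V/|Z| = 121 mA
V_R = I·|Z_R| = 0.121 × 12.0 = 1.45 V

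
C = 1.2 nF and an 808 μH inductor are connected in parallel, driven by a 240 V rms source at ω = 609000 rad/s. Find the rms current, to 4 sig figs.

312.3 mA

X_L = ωL = 492.1 Ω
X_C = 1/(ωC) = 1368 Ω
Parallel: admittances add. Y = 1/(jωL) + jωC
Y = (0 − j0.001301) S
|Y| = 0.001301 S → |Z| = 1/|Y| = 768.4 Ω, ∠Z = −∠Y = 90.00°
I = V/|Z| = 240/768.4 = 312.3 mA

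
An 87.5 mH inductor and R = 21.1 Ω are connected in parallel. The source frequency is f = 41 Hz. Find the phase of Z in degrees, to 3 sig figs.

ω = 2πf = 257.6 rad/s
X_L = ωL = 22.5 Ω
Parallel: admittances add. Y = 1/R + 1/(jωL)
Y = (0.0474 − j0.0444) S
|Y| = 0.0649 S → |Z| = 1/|Y| = 15.4 Ω, ∠Z = −∠Y = 43.1°

43.1°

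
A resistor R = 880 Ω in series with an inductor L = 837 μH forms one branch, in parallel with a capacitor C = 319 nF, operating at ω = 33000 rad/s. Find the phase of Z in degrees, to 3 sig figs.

X_L = ωL = 27.6 Ω
X_C = 1/(ωC) = 95.0 Ω
Branch 1 (R+jX_L): Z₁ = 880 + j27.6 Ω, |Z₁| = 880 Ω
Branch 2 (−jX_C): Z₂ = −j95.0 Ω
Parallel: Z = Z₁Z₂/(Z₁+Z₂), |Z| = 94.8 Ω, ∠Z = -83.8°

-83.8°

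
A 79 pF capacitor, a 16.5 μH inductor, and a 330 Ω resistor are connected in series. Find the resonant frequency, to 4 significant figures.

ω₀ = 1/√(LC) = 1/√(1.65e-05 × 7.9e-11) = 2.77e+07 rad/s
f₀ = ω₀/(2π) = 4.408 MHz

4.408 MHz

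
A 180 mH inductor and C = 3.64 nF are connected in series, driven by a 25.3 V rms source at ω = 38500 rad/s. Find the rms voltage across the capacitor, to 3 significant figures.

X_L = ωL = 6930 Ω
X_C = 1/(ωC) = 7140 Ω
Net reactance X = X_L − X_C = -206 Ω
Z = − j206 Ω
|Z| = √(0² + 206²) = 206 Ω
I = V/|Z| = 123 mA
V_C = I·|Z_C| = 0.123 × 7140 = 878 V

878 V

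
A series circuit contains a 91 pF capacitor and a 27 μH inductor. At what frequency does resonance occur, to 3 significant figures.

3.21 MHz

ω₀ = 1/√(LC) = 1/√(2.7e-05 × 9.1e-11) = 2.017e+07 rad/s
f₀ = ω₀/(2π) = 3.21 MHz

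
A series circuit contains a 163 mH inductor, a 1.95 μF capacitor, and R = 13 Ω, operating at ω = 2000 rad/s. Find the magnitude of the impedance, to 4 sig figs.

70.79 Ω

X_L = ωL = 326.0 Ω
X_C = 1/(ωC) = 256.4 Ω
Net reactance X = X_L − X_C = 69.59 Ω
Z = 13.00 + j69.59 Ω
|Z| = √(13.00² + 69.59²) = 70.79 Ω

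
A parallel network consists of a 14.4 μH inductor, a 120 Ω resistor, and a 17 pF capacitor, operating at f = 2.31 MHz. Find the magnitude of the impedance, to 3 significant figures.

ω = 2πf = 1.451e+07 rad/s
X_L = ωL = 209 Ω
X_C = 1/(ωC) = 4050 Ω
Parallel: admittances add. Y = 1/R + 1/(jωL) + jωC
Y = (0.00833 − j0.00454) S
|Y| = 0.00949 S → |Z| = 1/|Y| = 105 Ω, ∠Z = −∠Y = 28.6°

105 Ω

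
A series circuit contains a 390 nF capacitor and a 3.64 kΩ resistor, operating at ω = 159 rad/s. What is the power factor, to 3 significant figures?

X_C = 1/(ωC) = 16100 Ω
Z = 3640 − j16100 Ω
|Z| = √(3640² + 16100²) = 16500 Ω
∠Z = arctan(-16100/3640) = -77.3°
cos φ = cos(-77.3°) = 0.220

0.220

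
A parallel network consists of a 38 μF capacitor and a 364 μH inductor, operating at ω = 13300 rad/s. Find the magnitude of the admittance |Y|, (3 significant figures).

299 mS

X_L = ωL = 4.84 Ω
X_C = 1/(ωC) = 1.98 Ω
Parallel: admittances add. Y = 1/(jωL) + jωC
Y = (0 + j0.299) S
|Y| = 0.299 S → |Z| = 1/|Y| = 3.35 Ω, ∠Z = −∠Y = -90.0°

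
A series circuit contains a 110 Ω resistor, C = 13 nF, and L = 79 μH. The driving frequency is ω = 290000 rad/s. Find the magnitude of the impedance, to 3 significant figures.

266 Ω

X_L = ωL = 22.9 Ω
X_C = 1/(ωC) = 265 Ω
Net reactance X = X_L − X_C = -242 Ω
Z = 110 − j242 Ω
|Z| = √(110² + 242²) = 266 Ω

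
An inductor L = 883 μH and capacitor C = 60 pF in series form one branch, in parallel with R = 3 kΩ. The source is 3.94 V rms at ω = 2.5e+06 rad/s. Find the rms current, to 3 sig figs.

1.58 mA

X_L = ωL = 2210 Ω
X_C = 1/(ωC) = 6670 Ω
Branch 1: Z₁ = R = 3000 Ω
Branch 2 (series LC): Z₂ = j(X_L − X_C) = −j4460 Ω
Parallel: Z = Z₁Z₂/(Z₁+Z₂), |Z| = 2490 Ω, ∠Z = -33.9°
I = V/|Z| = 3.94/2490 = 1.58 mA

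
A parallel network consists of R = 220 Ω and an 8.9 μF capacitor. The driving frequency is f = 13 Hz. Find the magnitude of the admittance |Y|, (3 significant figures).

4.60 mS

ω = 2πf = 81.68 rad/s
X_C = 1/(ωC) = 1380 Ω
Parallel: admittances add. Y = 1/R + jωC
Y = (0.00455 + j0.000727) S
|Y| = 0.00460 S → |Z| = 1/|Y| = 217 Ω, ∠Z = −∠Y = -9.09°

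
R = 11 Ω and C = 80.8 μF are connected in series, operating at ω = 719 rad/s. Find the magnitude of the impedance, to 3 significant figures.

20.4 Ω

X_C = 1/(ωC) = 17.2 Ω
Z = 11.0 − j17.2 Ω
|Z| = √(11.0² + 17.2²) = 20.4 Ω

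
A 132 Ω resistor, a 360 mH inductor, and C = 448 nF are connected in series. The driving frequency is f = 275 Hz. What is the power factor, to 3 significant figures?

0.193

ω = 2πf = 1728 rad/s
X_L = ωL = 622 Ω
X_C = 1/(ωC) = 1290 Ω
Net reactance X = X_L − X_C = -670 Ω
Z = 132 − j670 Ω
|Z| = √(132² + 670²) = 683 Ω
∠Z = arctan(-670/132) = -78.9°
cos φ = cos(-78.9°) = 0.193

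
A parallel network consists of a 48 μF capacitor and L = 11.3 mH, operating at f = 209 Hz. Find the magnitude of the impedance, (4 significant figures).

ω = 2πf = 1313 rad/s
X_L = ωL = 14.84 Ω
X_C = 1/(ωC) = 15.86 Ω
Parallel: admittances add. Y = 1/(jωL) + jωC
Y = (0 − j0.004357) S
|Y| = 0.004357 S → |Z| = 1/|Y| = 229.5 Ω, ∠Z = −∠Y = 90.00°

229.5 Ω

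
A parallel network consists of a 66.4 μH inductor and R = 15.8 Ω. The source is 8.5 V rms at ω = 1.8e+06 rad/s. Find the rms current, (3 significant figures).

X_L = ωL = 120 Ω
Parallel: admittances add. Y = 1/R + 1/(jωL)
Y = (0.0633 − j0.00837) S
|Y| = 0.0638 S → |Z| = 1/|Y| = 15.7 Ω, ∠Z = −∠Y = 7.53°
I = V/|Z| = 8.5/15.7 = 543 mA

543 mA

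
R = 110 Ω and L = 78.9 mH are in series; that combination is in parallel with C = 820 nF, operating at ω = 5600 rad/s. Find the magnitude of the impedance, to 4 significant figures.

X_L = ωL = 441.8 Ω
X_C = 1/(ωC) = 217.8 Ω
Branch 1 (R+jX_L): Z₁ = 110.0 + j441.8 Ω, |Z₁| = 455.3 Ω
Branch 2 (−jX_C): Z₂ = −j217.8 Ω
Parallel: Z = Z₁Z₂/(Z₁+Z₂), |Z| = 397.2 Ω, ∠Z = -77.83°

397.2 Ω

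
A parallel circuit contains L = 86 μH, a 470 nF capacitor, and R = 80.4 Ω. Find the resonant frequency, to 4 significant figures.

25.03 kHz

ω₀ = 1/√(LC) = 1/√(8.6e-05 × 4.7e-07) = 157300 rad/s
f₀ = ω₀/(2π) = 25.03 kHz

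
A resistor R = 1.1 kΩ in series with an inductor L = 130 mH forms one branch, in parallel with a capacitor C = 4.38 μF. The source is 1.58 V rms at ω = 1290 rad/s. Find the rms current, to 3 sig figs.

8.83 mA

X_L = ωL = 168 Ω
X_C = 1/(ωC) = 177 Ω
Branch 1 (R+jX_L): Z₁ = 1100 + j168 Ω, |Z₁| = 1110 Ω
Branch 2 (−jX_C): Z₂ = −j177 Ω
Parallel: Z = Z₁Z₂/(Z₁+Z₂), |Z| = 179 Ω, ∠Z = -80.8°
I = V/|Z| = 1.58/179 = 8.83 mA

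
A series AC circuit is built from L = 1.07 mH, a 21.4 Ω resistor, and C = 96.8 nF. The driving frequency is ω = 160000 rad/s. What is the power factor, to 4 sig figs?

X_L = ωL = 171.2 Ω
X_C = 1/(ωC) = 64.57 Ω
Net reactance X = X_L − X_C = 106.6 Ω
Z = 21.40 + j106.6 Ω
|Z| = √(21.40² + 106.6²) = 108.8 Ω
∠Z = arctan(106.6/21.40) = 78.65°
cos φ = cos(78.65°) = 0.1968

0.1968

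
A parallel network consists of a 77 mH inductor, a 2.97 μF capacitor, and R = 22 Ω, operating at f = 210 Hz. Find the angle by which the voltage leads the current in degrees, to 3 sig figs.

7.43°

ω = 2πf = 1319 rad/s
X_L = ωL = 102 Ω
X_C = 1/(ωC) = 255 Ω
Parallel: admittances add. Y = 1/R + 1/(jωL) + jωC
Y = (0.0455 − j0.00592) S
|Y| = 0.0458 S → |Z| = 1/|Y| = 21.8 Ω, ∠Z = −∠Y = 7.43°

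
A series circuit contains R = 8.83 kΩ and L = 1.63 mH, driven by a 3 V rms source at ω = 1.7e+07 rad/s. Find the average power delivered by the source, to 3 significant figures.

94.0 μW

X_L = ωL = 27700 Ω
Z = 8830 + j27700 Ω
|Z| = √(8830² + 27700²) = 29100 Ω
∠Z = arctan(27700/8830) = 72.3°
I = V/|Z| = 103 μA
P = VI cos φ = 3 × 0.000103 × cos(72.3°) = 94.0 μW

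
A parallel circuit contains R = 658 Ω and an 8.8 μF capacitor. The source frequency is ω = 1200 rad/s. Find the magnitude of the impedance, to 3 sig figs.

93.7 Ω

X_C = 1/(ωC) = 94.7 Ω
Parallel: admittances add. Y = 1/R + jωC
Y = (0.00152 + j0.0106) S
|Y| = 0.0107 S → |Z| = 1/|Y| = 93.7 Ω, ∠Z = −∠Y = -81.8°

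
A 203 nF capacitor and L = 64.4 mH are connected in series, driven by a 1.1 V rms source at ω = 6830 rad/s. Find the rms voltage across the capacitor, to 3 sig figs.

2.82 V

X_L = ωL = 440 Ω
X_C = 1/(ωC) = 721 Ω
Net reactance X = X_L − X_C = -281 Ω
Z = − j281 Ω
|Z| = √(0² + 281²) = 281 Ω
I = V/|Z| = 3.91 mA
V_C = I·|Z_C| = 0.00391 × 721 = 2.82 V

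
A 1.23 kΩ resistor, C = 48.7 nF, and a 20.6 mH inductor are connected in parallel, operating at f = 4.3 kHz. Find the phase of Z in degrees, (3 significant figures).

ω = 2πf = 27020 rad/s
X_L = ωL = 557 Ω
X_C = 1/(ωC) = 760 Ω
Parallel: admittances add. Y = 1/R + 1/(jωL) + jωC
Y = (0.000813 − j0.000481) S
|Y| = 0.000945 S → |Z| = 1/|Y| = 1060 Ω, ∠Z = −∠Y = 30.6°

30.6°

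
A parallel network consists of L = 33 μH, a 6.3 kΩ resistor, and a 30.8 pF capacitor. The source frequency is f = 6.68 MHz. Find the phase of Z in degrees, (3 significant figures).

-74.5°

ω = 2πf = 4.197e+07 rad/s
X_L = ωL = 1390 Ω
X_C = 1/(ωC) = 774 Ω
Parallel: admittances add. Y = 1/R + 1/(jωL) + jωC
Y = (0.000159 + j0.000571) S
|Y| = 0.000592 S → |Z| = 1/|Y| = 1690 Ω, ∠Z = −∠Y = -74.5°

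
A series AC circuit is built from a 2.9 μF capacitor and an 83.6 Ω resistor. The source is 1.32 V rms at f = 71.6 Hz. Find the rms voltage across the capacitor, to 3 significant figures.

1.31 V

ω = 2πf = 449.9 rad/s
X_C = 1/(ωC) = 766 Ω
Z = 83.6 − j766 Ω
|Z| = √(83.6² + 766²) = 771 Ω
I = V/|Z| = 1.71 mA
V_C = I·|Z_C| = 0.00171 × 766 = 1.31 V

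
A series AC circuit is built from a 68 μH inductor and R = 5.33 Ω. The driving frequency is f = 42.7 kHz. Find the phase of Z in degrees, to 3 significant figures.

73.7°

ω = 2πf = 268300 rad/s
X_L = ωL = 18.2 Ω
Z = 5.33 + j18.2 Ω
|Z| = √(5.33² + 18.2²) = 19.0 Ω
∠Z = arctan(18.2/5.33) = 73.7°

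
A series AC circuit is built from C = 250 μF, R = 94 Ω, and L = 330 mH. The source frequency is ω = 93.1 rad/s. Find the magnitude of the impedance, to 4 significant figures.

X_L = ωL = 30.72 Ω
X_C = 1/(ωC) = 42.96 Ω
Net reactance X = X_L − X_C = -12.24 Ω
Z = 94.00 − j12.24 Ω
|Z| = √(94.00² + 12.24²) = 94.79 Ω

94.79 Ω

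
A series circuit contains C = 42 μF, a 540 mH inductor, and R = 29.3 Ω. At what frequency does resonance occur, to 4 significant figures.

33.42 Hz

ω₀ = 1/√(LC) = 1/√(0.54 × 4.2e-05) = 210.0 rad/s
f₀ = ω₀/(2π) = 33.42 Hz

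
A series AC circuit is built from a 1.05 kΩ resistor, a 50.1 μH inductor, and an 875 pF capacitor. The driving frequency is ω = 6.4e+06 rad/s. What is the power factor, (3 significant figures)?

0.991

X_L = ωL = 321 Ω
X_C = 1/(ωC) = 179 Ω
Net reactance X = X_L − X_C = 142 Ω
Z = 1050 + j142 Ω
|Z| = √(1050² + 142²) = 1060 Ω
∠Z = arctan(142/1050) = 7.71°
cos φ = cos(7.71°) = 0.991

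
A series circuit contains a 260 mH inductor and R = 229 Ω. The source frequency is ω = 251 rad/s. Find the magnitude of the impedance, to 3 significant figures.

X_L = ωL = 65.3 Ω
Z = 229 + j65.3 Ω
|Z| = √(229² + 65.3²) = 238 Ω

238 Ω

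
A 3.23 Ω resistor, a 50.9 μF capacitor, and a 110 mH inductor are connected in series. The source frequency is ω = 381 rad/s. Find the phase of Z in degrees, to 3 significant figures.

-71.5°

X_L = ωL = 41.9 Ω
X_C = 1/(ωC) = 51.6 Ω
Net reactance X = X_L − X_C = -9.66 Ω
Z = 3.23 − j9.66 Ω
|Z| = √(3.23² + 9.66²) = 10.2 Ω
∠Z = arctan(-9.66/3.23) = -71.5°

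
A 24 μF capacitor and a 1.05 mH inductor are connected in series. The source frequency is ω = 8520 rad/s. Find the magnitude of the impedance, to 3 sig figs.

X_L = ωL = 8.95 Ω
X_C = 1/(ωC) = 4.89 Ω
Net reactance X = X_L − X_C = 4.06 Ω
Z = j4.06 Ω
|Z| = √(0² + 4.06²) = 4.06 Ω

4.06 Ω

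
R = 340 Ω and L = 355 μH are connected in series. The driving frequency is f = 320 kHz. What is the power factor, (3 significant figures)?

ω = 2πf = 2.011e+06 rad/s
X_L = ωL = 714 Ω
Z = 340 + j714 Ω
|Z| = √(340² + 714²) = 791 Ω
∠Z = arctan(714/340) = 64.5°
cos φ = cos(64.5°) = 0.430

0.430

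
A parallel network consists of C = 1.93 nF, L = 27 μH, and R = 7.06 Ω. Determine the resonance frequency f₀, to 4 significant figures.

697.2 kHz

ω₀ = 1/√(LC) = 1/√(2.7e-05 × 1.93e-09) = 4.381e+06 rad/s
f₀ = ω₀/(2π) = 697.2 kHz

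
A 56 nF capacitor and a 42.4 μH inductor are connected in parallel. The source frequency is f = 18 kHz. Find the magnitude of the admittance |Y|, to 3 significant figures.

ω = 2πf = 113100 rad/s
X_L = ωL = 4.80 Ω
X_C = 1/(ωC) = 158 Ω
Parallel: admittances add. Y = 1/(jωL) + jωC
Y = (0 − j0.202) S
|Y| = 0.202 S → |Z| = 1/|Y| = 4.95 Ω, ∠Z = −∠Y = 90.0°

202 mS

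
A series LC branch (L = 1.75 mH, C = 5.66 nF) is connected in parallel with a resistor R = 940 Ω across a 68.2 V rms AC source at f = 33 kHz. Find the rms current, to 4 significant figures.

157.1 mA

ω = 2πf = 207300 rad/s
X_L = ωL = 362.9 Ω
X_C = 1/(ωC) = 852.1 Ω
Branch 1: Z₁ = R = 940.0 Ω
Branch 2 (series LC): Z₂ = j(X_L − X_C) = −j489.2 Ω
Parallel: Z = Z₁Z₂/(Z₁+Z₂), |Z| = 434.0 Ω, ∠Z = -62.50°
I = V/|Z| = 68.2/434.0 = 157.1 mA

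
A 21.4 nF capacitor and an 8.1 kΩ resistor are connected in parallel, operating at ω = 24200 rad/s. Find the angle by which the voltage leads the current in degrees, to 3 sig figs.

-76.6°

X_C = 1/(ωC) = 1930 Ω
Parallel: admittances add. Y = 1/R + jωC
Y = (0.000123 + j0.000518) S
|Y| = 0.000532 S → |Z| = 1/|Y| = 1880 Ω, ∠Z = −∠Y = -76.6°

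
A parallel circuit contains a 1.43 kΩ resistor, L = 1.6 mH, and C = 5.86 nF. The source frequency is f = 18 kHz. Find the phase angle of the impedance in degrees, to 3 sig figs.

ω = 2πf = 113100 rad/s
X_L = ωL = 181 Ω
X_C = 1/(ωC) = 1510 Ω
Parallel: admittances add. Y = 1/R + 1/(jωL) + jωC
Y = (0.000699 − j0.00486) S
|Y| = 0.00491 S → |Z| = 1/|Y| = 204 Ω, ∠Z = −∠Y = 81.8°

81.8°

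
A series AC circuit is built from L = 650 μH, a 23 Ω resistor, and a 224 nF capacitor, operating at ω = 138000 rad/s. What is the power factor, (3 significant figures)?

0.372

X_L = ωL = 89.7 Ω
X_C = 1/(ωC) = 32.3 Ω
Net reactance X = X_L − X_C = 57.4 Ω
Z = 23.0 + j57.4 Ω
|Z| = √(23.0² + 57.4²) = 61.8 Ω
∠Z = arctan(57.4/23.0) = 68.1°
cos φ = cos(68.1°) = 0.372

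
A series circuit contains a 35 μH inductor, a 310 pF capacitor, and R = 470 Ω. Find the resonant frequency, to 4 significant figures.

1.528 MHz

ω₀ = 1/√(LC) = 1/√(3.5e-05 × 3.1e-10) = 9.6e+06 rad/s
f₀ = ω₀/(2π) = 1.528 MHz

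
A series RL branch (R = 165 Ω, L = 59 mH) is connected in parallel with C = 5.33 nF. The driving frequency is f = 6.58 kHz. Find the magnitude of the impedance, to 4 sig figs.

5270 Ω

ω = 2πf = 41340 rad/s
X_L = ωL = 2439 Ω
X_C = 1/(ωC) = 4538 Ω
Branch 1 (R+jX_L): Z₁ = 165.0 + j2439 Ω, |Z₁| = 2445 Ω
Branch 2 (−jX_C): Z₂ = −j4538 Ω
Parallel: Z = Z₁Z₂/(Z₁+Z₂), |Z| = 5270 Ω, ∠Z = 81.63°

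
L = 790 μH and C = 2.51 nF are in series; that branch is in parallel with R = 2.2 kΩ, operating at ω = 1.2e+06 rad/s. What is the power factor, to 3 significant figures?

0.270

X_L = ωL = 948 Ω
X_C = 1/(ωC) = 332 Ω
Branch 1: Z₁ = R = 2200 Ω
Branch 2 (series LC): Z₂ = j(X_L − X_C) = j616 Ω
Parallel: Z = Z₁Z₂/(Z₁+Z₂), |Z| = 593 Ω, ∠Z = 74.4°
cos φ = cos(74.4°) = 0.270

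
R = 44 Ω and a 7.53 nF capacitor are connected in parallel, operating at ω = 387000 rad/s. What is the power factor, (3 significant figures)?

0.992

X_C = 1/(ωC) = 343 Ω
Parallel: admittances add. Y = 1/R + jωC
Y = (0.0227 + j0.00291) S
|Y| = 0.0229 S → |Z| = 1/|Y| = 43.6 Ω, ∠Z = −∠Y = -7.31°
cos φ = cos(-7.31°) = 0.992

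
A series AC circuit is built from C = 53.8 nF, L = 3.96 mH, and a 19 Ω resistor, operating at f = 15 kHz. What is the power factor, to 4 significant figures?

0.1073

ω = 2πf = 94250 rad/s
X_L = ωL = 373.2 Ω
X_C = 1/(ωC) = 197.2 Ω
Net reactance X = X_L − X_C = 176.0 Ω
Z = 19.00 + j176.0 Ω
|Z| = √(19.00² + 176.0²) = 177.0 Ω
∠Z = arctan(176.0/19.00) = 83.84°
cos φ = cos(83.84°) = 0.1073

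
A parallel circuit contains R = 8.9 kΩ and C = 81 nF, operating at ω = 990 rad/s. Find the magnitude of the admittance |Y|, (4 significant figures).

138.0 μS

X_C = 1/(ωC) = 12470 Ω
Parallel: admittances add. Y = 1/R + jωC
Y = (0.0001124 + j8.019e-05) S
|Y| = 0.0001380 S → |Z| = 1/|Y| = 7244 Ω, ∠Z = −∠Y = -35.52°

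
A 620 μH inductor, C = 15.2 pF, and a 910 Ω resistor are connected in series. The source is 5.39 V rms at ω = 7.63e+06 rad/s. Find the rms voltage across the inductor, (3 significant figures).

6.38 V

X_L = ωL = 4730 Ω
X_C = 1/(ωC) = 8620 Ω
Net reactance X = X_L − X_C = -3890 Ω
Z = 910 − j3890 Ω
|Z| = √(910² + 3890²) = 4000 Ω
I = V/|Z| = 1.35 mA
V_L = I·|Z_L| = 0.00135 × 4730 = 6.38 V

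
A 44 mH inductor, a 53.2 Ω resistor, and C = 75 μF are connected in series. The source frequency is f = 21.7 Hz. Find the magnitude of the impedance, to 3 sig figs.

ω = 2πf = 136.3 rad/s
X_L = ωL = 6.00 Ω
X_C = 1/(ωC) = 97.8 Ω
Net reactance X = X_L − X_C = -91.8 Ω
Z = 53.2 − j91.8 Ω
|Z| = √(53.2² + 91.8²) = 106 Ω

106 Ω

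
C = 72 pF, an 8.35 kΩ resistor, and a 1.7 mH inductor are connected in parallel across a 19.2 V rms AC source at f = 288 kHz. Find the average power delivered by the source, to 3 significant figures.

44.1 mW

ω = 2πf = 1.81e+06 rad/s
X_L = ωL = 3080 Ω
X_C = 1/(ωC) = 7680 Ω
Parallel: admittances add. Y = 1/R + 1/(jωL) + jωC
Y = (0.000120 − j0.000195) S
|Y| = 0.000229 S → |Z| = 1/|Y| = 4370 Ω, ∠Z = −∠Y = 58.4°
I = V/|Z| = 4.39 mA
P = VI cos φ = 19.2 × 0.00439 × cos(58.4°) = 44.1 mW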